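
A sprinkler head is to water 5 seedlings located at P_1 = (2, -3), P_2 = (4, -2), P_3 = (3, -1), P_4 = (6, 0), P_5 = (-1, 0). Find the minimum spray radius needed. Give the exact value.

3.5

By Welzl's lemma the MEC is supported by two points (diametrically opposite) or three points (on a circumcircle).
The farthest pair is P_4–P_5 with squared distance 49. The circle on this segment as diameter has centre (2.5, 0) and r² = 49/4 = 12.25.
Check P_1: distance² to centre = 9.25 ≤ 12.25, so it lies inside.
All remaining points lie in this disk, and no smaller disk contains both endpoints, so this is the minimum enclosing circle.
r = √(12.25) = 3.5.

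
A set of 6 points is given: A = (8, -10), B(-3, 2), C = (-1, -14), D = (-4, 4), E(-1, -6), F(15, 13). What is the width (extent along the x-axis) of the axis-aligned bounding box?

max x = 15, min x = -4, so width = 19.

19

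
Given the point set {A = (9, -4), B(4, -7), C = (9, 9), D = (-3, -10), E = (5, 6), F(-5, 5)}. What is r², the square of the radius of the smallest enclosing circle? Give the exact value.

126.25

A smallest enclosing disk is always determined by at most three of the input points on its boundary.
The farthest pair is C–D with squared distance 505. The circle on this segment as diameter has centre (3, -0.5) and r² = 505/4 = 126.25.
Check A: distance² to centre = 48.25 ≤ 126.25, so it lies inside.
All remaining points lie in this disk, and no smaller disk contains both endpoints, so this is the minimum enclosing circle.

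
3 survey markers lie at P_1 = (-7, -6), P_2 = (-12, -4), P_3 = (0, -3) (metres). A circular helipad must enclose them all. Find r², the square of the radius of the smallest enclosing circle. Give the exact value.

Side lengths²: P_1P_2² = 29, P_1P_3² = 58, P_2P_3² = 145.
Since P_2P_3² = 145 ≥ 58 + 29 = 87, the angle opposite P_2P_3 is not acute, so the smallest enclosing circle has P_2P_3 as diameter.
Centre = midpoint of P_2P_3 = (-6, -3.5), r² = 145/4 = 36.25.

36.25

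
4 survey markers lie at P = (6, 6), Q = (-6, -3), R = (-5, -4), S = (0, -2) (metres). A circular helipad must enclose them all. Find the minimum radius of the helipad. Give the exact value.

A smallest enclosing disk is always determined by at most three of the input points on its boundary.
The farthest pair is P–Q with squared distance 225. The circle on this segment as diameter has centre (0, 1.5) and r² = 225/4 = 56.25.
Check R: distance² to centre = 55.25 ≤ 56.25, so it lies inside.
All remaining points lie in this disk, and no smaller disk contains both endpoints, so this is the minimum enclosing circle.
r = √(56.25) = 7.5.

7.5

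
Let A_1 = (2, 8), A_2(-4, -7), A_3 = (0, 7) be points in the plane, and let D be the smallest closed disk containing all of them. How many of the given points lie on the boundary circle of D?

2

Side lengths²: A_1A_2² = 261, A_1A_3² = 5, A_2A_3² = 212.
Since A_1A_2² = 261 ≥ 212 + 5 = 217, the angle opposite A_1A_2 is not acute, so the smallest enclosing circle has A_1A_2 as diameter.
Centre = midpoint of A_1A_2 = (-1, 0.5), r² = 261/4 = 65.25.
The points at distance exactly r from the centre are A_1, A_2 — 2 points.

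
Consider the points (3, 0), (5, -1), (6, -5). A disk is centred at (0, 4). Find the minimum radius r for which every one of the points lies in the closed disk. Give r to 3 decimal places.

The required radius is the distance from (0, 4) to the farthest point.
Squared distances: 25, 50, 117.
Maximum is 117, attained at (6, -5).
r = √117 ≈ 10.817.

10.817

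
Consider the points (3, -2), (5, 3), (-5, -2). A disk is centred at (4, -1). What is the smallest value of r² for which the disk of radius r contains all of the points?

The required radius is the distance from (4, -1) to the farthest point.
Squared distances: 2, 17, 82.
Maximum is 82, attained at (-5, -2).

82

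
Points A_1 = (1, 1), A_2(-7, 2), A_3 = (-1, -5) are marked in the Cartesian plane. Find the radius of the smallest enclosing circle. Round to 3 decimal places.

Side lengths²: A_1A_2² = 65, A_1A_3² = 40, A_2A_3² = 85.
Since A_2A_3² = 85 < 65 + 40 = 105, the triangle is acute, so the smallest enclosing circle is the circumcircle.
Circumcentre = (-3.3, -0.9), r² = 22.1.
r = √(22.1) ≈ 4.701.

4.701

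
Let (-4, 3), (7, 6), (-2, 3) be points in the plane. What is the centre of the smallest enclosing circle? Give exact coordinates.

(1.5, 4.5)

Call the three points A, B, C in the order given.
Side lengths²: AB² = 130, AC² = 4, BC² = 90.
Since AB² = 130 ≥ 90 + 4 = 94, the angle opposite AB is not acute, so the smallest enclosing circle has AB as diameter.
Centre = midpoint of AB = (1.5, 4.5), r² = 130/4 = 32.5.
Centre = (1.5, 4.5).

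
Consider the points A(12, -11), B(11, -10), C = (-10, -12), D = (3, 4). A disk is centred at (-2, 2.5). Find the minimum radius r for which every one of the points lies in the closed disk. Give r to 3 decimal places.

The required radius is the distance from (-2, 2.5) to the farthest point.
Squared distances: 378.25, 325.25, 274.25, 27.25.
Maximum is 378.25, attained at A.
r = √(378.25) ≈ 19.449.

19.449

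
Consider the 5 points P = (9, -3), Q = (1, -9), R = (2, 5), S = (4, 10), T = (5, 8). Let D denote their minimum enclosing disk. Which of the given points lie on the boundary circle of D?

By Welzl's lemma the MEC is supported by two points (diametrically opposite) or three points (on a circumcircle).
The farthest pair is Q–S with squared distance 370. The circle on this segment as diameter has centre (2.5, 0.5) and r² = 370/4 = 92.5.
Check P: distance² to centre = 54.5 ≤ 92.5, so it lies inside.
All remaining points lie in this disk, and no smaller disk contains both endpoints, so this is the minimum enclosing circle.
The points at distance exactly r from the centre are Q, S — 2 points.

Q, S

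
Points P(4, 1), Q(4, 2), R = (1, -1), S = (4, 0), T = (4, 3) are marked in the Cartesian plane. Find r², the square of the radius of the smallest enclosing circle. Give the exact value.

By Welzl's lemma the MEC is supported by two points (diametrically opposite) or three points (on a circumcircle).
The farthest pair is R–T with squared distance 25. The circle on this segment as diameter has centre (2.5, 1) and r² = 25/4 = 6.25.
Check P: distance² to centre = 2.25 ≤ 6.25, so it lies inside.
All remaining points lie in this disk, and no smaller disk contains both endpoints, so this is the minimum enclosing circle.

6.25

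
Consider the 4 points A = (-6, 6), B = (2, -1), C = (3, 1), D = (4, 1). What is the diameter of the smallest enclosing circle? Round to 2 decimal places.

11.18

The minimum enclosing circle of a finite set is fixed by two of the points (as a diameter) or three (as a circumcircle).
The farthest pair is A–D with squared distance 125. The circle on this segment as diameter has centre (-1, 3.5) and r² = 125/4 = 31.25.
Check B: distance² to centre = 29.25 ≤ 31.25, so it lies inside.
All remaining points lie in this disk, and no smaller disk contains both endpoints, so this is the minimum enclosing circle.
Diameter = 2r = 2√(31.25) ≈ 11.18.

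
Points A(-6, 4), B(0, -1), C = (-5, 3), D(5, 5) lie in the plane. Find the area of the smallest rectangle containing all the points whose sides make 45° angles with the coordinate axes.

66

In coordinates u = x + y, v = x − y the rectangle is axis-aligned; the map (x,y)→(u,v) scales areas by 2.
u-values: -2, -1, -2, 10; range = 10 − (-2) = 12.
v-values: -10, 1, -8, 0; range = 1 − (-10) = 11.
Area = (12 × 11) / 2 = 66.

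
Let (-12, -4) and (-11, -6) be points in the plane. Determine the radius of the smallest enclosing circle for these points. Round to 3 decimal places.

1.118

The smallest circle enclosing two points has them as diameter endpoints.
Centre = midpoint = (-11.5, -5); r² = |(-12, -4)−(-11, -6)|²/4 = 5/4 = 1.25.
r = √(1.25) ≈ 1.118.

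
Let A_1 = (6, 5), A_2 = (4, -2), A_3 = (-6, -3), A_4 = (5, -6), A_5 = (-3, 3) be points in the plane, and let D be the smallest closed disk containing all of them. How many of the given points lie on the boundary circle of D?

3

By Welzl's lemma the MEC is supported by two points (diametrically opposite) or three points (on a circumcircle).
The minimum enclosing circle is determined by three boundary points: A_1, A_3, A_4.
Their circumcentre is (22/31, -2/31) with r² = 51545/961.
The farthest remaining point A_5 is at distance² 22250/961 ≤ 51545/961.
The points at distance exactly r from the centre are A_1, A_3, A_4 — 3 points.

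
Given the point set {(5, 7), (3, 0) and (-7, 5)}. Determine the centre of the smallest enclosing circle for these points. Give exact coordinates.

(-0.8125, 4.875)

Call the three points A, B, C in the order given.
Side lengths²: AB² = 53, AC² = 148, BC² = 125.
Since AC² = 148 < 125 + 53 = 178, the triangle is acute, so the smallest enclosing circle is the circumcircle.
Circumcentre = (-0.8125, 4.875), r² = 38.30078125.
Centre = (-0.8125, 4.875).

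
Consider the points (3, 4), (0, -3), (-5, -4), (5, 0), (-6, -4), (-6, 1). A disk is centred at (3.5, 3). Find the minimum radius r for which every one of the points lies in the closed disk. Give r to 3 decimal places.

The required radius is the distance from (3.5, 3) to the farthest point.
Squared distances: 1.25, 48.25, 121.25, 11.25, 139.25, 94.25.
Maximum is 139.25, attained at (-6, -4).
r = √(139.25) ≈ 11.800.

11.800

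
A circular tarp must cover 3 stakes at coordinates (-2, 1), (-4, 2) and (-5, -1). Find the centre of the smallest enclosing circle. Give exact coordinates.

(-51/14, 3/14)

Call the three points A, B, C in the order given.
Side lengths²: AB² = 5, AC² = 13, BC² = 10.
Since AC² = 13 < 10 + 5 = 15, the triangle is acute, so the smallest enclosing circle is the circumcircle.
Circumcentre = (-51/14, 3/14), r² = 325/98.
Centre = (-51/14, 3/14).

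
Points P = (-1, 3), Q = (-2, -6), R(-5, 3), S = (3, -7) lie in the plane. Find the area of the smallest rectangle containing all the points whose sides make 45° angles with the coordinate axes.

In coordinates u = x + y, v = x − y the rectangle is axis-aligned; the map (x,y)→(u,v) scales areas by 2.
u-values: 2, -8, -2, -4; range = 2 − (-8) = 10.
v-values: -4, 4, -8, 10; range = 10 − (-8) = 18.
Area = (10 × 18) / 2 = 90.

90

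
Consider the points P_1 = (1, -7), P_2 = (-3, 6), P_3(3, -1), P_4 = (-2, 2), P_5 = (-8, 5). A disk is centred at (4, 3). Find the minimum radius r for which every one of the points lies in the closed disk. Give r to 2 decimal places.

The required radius is the distance from (4, 3) to the farthest point.
Squared distances: 109, 58, 17, 37, 148.
Maximum is 148, attained at P_5.
r = √148 ≈ 12.17.

12.17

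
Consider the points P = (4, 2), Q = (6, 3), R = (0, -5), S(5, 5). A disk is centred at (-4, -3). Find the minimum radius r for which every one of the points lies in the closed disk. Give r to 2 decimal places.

12.04

The required radius is the distance from (-4, -3) to the farthest point.
Squared distances: 89, 136, 20, 145.
Maximum is 145, attained at S.
r = √145 ≈ 12.04.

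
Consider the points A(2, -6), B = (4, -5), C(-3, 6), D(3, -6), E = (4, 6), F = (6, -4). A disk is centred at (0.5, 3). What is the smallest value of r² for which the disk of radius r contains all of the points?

The required radius is the distance from (0.5, 3) to the farthest point.
Squared distances: 83.25, 76.25, 21.25, 87.25, 21.25, 79.25.
Maximum is 87.25, attained at D.

87.25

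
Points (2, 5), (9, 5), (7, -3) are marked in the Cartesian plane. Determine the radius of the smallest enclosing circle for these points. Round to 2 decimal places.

Call the three points A, B, C in the order given.
Side lengths²: AB² = 49, AC² = 89, BC² = 68.
Since AC² = 89 < 68 + 49 = 117, the triangle is acute, so the smallest enclosing circle is the circumcircle.
Circumcentre = (5.5, 1.625), r² = 23.640625.
r = √(23.640625) ≈ 4.86.

4.86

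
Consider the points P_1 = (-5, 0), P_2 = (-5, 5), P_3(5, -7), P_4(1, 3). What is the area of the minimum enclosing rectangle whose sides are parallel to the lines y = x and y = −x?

99

In coordinates u = x + y, v = x − y the rectangle is axis-aligned; the map (x,y)→(u,v) scales areas by 2.
u-values: -5, 0, -2, 4; range = 4 − (-5) = 9.
v-values: -5, -10, 12, -2; range = 12 − (-10) = 22.
Area = (9 × 22) / 2 = 99.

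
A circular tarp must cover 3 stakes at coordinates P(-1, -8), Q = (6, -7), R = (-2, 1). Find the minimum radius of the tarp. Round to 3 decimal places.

Side lengths²: PQ² = 50, PR² = 82, QR² = 128.
Since QR² = 128 < 82 + 50 = 132, the triangle is acute, so the smallest enclosing circle is the circumcircle.
Circumcentre = (1.875, -3.125), r² = 32.03125.
r = √(32.03125) ≈ 5.660.

5.660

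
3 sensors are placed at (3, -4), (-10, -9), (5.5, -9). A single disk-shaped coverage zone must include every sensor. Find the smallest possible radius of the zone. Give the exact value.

Call the three points A, B, C in the order given.
Side lengths²: AB² = 194, AC² = 31.25, BC² = 240.25.
Since BC² = 240.25 ≥ 194 + 31.25 = 225.25, the angle opposite BC is not acute, so the smallest enclosing circle has BC as diameter.
Centre = midpoint of BC = (-2.25, -9), r² = 240.25/4 = 60.0625.
r = √(60.0625) = 7.75.

7.75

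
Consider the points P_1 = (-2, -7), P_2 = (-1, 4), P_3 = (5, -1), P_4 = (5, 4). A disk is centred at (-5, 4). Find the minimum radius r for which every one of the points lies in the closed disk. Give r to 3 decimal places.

The required radius is the distance from (-5, 4) to the farthest point.
Squared distances: 130, 16, 125, 100.
Maximum is 130, attained at P_1.
r = √130 ≈ 11.402.

11.402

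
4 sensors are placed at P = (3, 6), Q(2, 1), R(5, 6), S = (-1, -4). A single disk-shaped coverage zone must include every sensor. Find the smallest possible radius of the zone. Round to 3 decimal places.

By Welzl's lemma the MEC is supported by two points (diametrically opposite) or three points (on a circumcircle).
The farthest pair is R–S with squared distance 136. The circle on this segment as diameter has centre (2, 1) and r² = 136/4 = 34.
Check P: distance² to centre = 26 ≤ 34, so it lies inside.
All remaining points lie in this disk, and no smaller disk contains both endpoints, so this is the minimum enclosing circle.
r = √34 ≈ 5.831.

5.831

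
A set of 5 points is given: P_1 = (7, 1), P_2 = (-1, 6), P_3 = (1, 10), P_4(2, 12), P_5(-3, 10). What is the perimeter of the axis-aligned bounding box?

42

Width = max x − min x = 7 − (-3) = 10.
Height = max y − min y = 12 − 1 = 11.
Perimeter = 2(10 + 11) = 42.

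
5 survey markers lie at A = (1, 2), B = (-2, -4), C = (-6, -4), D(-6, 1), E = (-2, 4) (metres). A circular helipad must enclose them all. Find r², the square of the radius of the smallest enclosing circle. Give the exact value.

21.58203125

By Welzl's lemma the MEC is supported by two points (diametrically opposite) or three points (on a circumcircle).
The minimum enclosing circle is determined by three boundary points: A, C, E.
Their circumcentre is (-2.875, -0.5625) with r² = 21.58203125.
The farthest remaining point B is at distance² 12.58203125 ≤ 21.58203125.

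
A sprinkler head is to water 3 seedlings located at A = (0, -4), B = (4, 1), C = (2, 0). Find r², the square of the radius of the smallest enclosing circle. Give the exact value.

Side lengths²: AB² = 41, AC² = 20, BC² = 5.
Since AB² = 41 ≥ 20 + 5 = 25, the angle opposite AB is not acute, so the smallest enclosing circle has AB as diameter.
Centre = midpoint of AB = (2, -1.5), r² = 41/4 = 10.25.

10.25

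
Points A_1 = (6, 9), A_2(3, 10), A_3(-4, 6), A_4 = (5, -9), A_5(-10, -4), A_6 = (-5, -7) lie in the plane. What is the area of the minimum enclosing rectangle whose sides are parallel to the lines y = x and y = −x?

In coordinates u = x + y, v = x − y the rectangle is axis-aligned; the map (x,y)→(u,v) scales areas by 2.
u-values: 15, 13, 2, -4, -14, -12; range = 15 − (-14) = 29.
v-values: -3, -7, -10, 14, -6, 2; range = 14 − (-10) = 24.
Area = (29 × 24) / 2 = 348.

348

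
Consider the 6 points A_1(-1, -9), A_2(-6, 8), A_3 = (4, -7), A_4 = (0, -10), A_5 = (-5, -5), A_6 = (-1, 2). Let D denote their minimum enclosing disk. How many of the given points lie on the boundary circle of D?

The minimum enclosing circle of a finite set is fixed by two of the points (as a diameter) or three (as a circumcircle).
The farthest pair is A_2–A_4 with squared distance 360. The circle on this segment as diameter has centre (-3, -1) and r² = 360/4 = 90.
Check A_1: distance² to centre = 68 ≤ 90, so it lies inside.
All remaining points lie in this disk, and no smaller disk contains both endpoints, so this is the minimum enclosing circle.
The points at distance exactly r from the centre are A_2, A_4 — 2 points.

2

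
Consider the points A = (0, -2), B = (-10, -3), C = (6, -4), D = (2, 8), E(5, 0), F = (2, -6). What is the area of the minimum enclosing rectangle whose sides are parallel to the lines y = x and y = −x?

195.5

In coordinates u = x + y, v = x − y the rectangle is axis-aligned; the map (x,y)→(u,v) scales areas by 2.
u-values: -2, -13, 2, 10, 5, -4; range = 10 − (-13) = 23.
v-values: 2, -7, 10, -6, 5, 8; range = 10 − (-7) = 17.
Area = (23 × 17) / 2 = 195.5.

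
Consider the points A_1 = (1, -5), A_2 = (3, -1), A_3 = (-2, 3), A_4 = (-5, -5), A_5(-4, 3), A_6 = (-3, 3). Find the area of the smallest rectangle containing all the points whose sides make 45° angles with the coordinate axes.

In coordinates u = x + y, v = x − y the rectangle is axis-aligned; the map (x,y)→(u,v) scales areas by 2.
u-values: -4, 2, 1, -10, -1, 0; range = 2 − (-10) = 12.
v-values: 6, 4, -5, 0, -7, -6; range = 6 − (-7) = 13.
Area = (12 × 13) / 2 = 78.

78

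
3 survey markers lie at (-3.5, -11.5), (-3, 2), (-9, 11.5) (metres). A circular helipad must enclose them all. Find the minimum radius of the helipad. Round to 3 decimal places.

11.824

Call the three points A, B, C in the order given.
Side lengths²: AB² = 182.5, AC² = 559.25, BC² = 126.25.
Since AC² = 559.25 ≥ 182.5 + 126.25 = 308.75, the angle opposite AC is not acute, so the smallest enclosing circle has AC as diameter.
Centre = midpoint of AC = (-6.25, 0), r² = 559.25/4 = 139.8125.
r = √(139.8125) ≈ 11.824.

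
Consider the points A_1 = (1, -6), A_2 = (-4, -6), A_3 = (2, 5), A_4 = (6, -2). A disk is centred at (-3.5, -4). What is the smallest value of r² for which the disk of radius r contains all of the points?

The required radius is the distance from (-3.5, -4) to the farthest point.
Squared distances: 24.25, 4.25, 111.25, 94.25.
Maximum is 111.25, attained at A_3.

111.25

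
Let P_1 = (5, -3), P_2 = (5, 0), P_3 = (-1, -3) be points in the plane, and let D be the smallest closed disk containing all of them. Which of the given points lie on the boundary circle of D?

Side lengths²: P_1P_2² = 9, P_1P_3² = 36, P_2P_3² = 45.
Since P_2P_3² = 45 ≥ 36 + 9 = 45, the angle opposite P_2P_3 is not acute, so the smallest enclosing circle has P_2P_3 as diameter.
Centre = midpoint of P_2P_3 = (2, -1.5), r² = 45/4 = 11.25.
The points at distance exactly r from the centre are P_1, P_2, P_3 — 3 points.

P_1, P_2, P_3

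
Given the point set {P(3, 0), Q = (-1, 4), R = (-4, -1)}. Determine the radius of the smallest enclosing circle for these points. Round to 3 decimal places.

3.644

Side lengths²: PQ² = 32, PR² = 50, QR² = 34.
Since PR² = 50 < 34 + 32 = 66, the triangle is acute, so the smallest enclosing circle is the circumcircle.
Circumcentre = (-0.625, 0.375), r² = 13.28125.
r = √(13.28125) ≈ 3.644.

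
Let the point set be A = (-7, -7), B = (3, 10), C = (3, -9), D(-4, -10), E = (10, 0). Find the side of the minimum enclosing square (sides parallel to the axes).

The bounding box has width 17 and height 20.
An axis-aligned square enclosing the set must have side ≥ max(width, height).
So the minimum side is max(17, 20) = 20.

20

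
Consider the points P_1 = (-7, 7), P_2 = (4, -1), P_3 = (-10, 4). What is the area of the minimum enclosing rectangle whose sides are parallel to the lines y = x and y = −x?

85.5

In coordinates u = x + y, v = x − y the rectangle is axis-aligned; the map (x,y)→(u,v) scales areas by 2.
u-values: 0, 3, -6; range = 3 − (-6) = 9.
v-values: -14, 5, -14; range = 5 − (-14) = 19.
Area = (9 × 19) / 2 = 85.5.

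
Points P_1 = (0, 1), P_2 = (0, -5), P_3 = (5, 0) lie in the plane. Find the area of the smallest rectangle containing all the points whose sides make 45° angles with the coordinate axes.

30

In coordinates u = x + y, v = x − y the rectangle is axis-aligned; the map (x,y)→(u,v) scales areas by 2.
u-values: 1, -5, 5; range = 5 − (-5) = 10.
v-values: -1, 5, 5; range = 5 − (-1) = 6.
Area = (10 × 6) / 2 = 30.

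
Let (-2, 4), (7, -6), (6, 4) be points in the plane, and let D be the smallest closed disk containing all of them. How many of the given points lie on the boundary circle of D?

Call the three points A, B, C in the order given.
Side lengths²: AB² = 181, AC² = 64, BC² = 101.
Since AB² = 181 ≥ 101 + 64 = 165, the angle opposite AB is not acute, so the smallest enclosing circle has AB as diameter.
Centre = midpoint of AB = (2.5, -1), r² = 181/4 = 45.25.
The points at distance exactly r from the centre are (-2, 4), (7, -6) — 2 points.

2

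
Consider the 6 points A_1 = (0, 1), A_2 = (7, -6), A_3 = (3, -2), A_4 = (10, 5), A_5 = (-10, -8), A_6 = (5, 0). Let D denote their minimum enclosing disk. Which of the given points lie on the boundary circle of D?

By Welzl's lemma the MEC is supported by two points (diametrically opposite) or three points (on a circumcircle).
The farthest pair is A_4–A_5 with squared distance 569. The circle on this segment as diameter has centre (0, -1.5) and r² = 569/4 = 142.25.
Check A_1: distance² to centre = 6.25 ≤ 142.25, so it lies inside.
All remaining points lie in this disk, and no smaller disk contains both endpoints, so this is the minimum enclosing circle.
The points at distance exactly r from the centre are A_4, A_5 — 2 points.

A_4, A_5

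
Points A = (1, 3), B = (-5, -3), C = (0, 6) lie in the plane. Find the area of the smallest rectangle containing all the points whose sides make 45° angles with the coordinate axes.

In coordinates u = x + y, v = x − y the rectangle is axis-aligned; the map (x,y)→(u,v) scales areas by 2.
u-values: 4, -8, 6; range = 6 − (-8) = 14.
v-values: -2, -2, -6; range = -2 − (-6) = 4.
Area = (14 × 4) / 2 = 28.

28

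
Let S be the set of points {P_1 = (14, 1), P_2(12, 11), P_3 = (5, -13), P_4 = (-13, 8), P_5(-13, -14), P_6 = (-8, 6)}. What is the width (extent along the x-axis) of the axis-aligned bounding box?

max x = 14, min x = -13, so width = 27.

27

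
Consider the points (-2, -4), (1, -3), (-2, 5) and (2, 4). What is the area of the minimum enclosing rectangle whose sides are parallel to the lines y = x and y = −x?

66

In coordinates u = x + y, v = x − y the rectangle is axis-aligned; the map (x,y)→(u,v) scales areas by 2.
u-values: -6, -2, 3, 6; range = 6 − (-6) = 12.
v-values: 2, 4, -7, -2; range = 4 − (-7) = 11.
Area = (12 × 11) / 2 = 66.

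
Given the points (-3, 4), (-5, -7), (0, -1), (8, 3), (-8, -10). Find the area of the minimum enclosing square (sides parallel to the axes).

256

The bounding box has width 16 and height 14.
An axis-aligned square enclosing the set must have side ≥ max(width, height).
So the minimum side is max(16, 14) = 16.
Area = 16² = 256.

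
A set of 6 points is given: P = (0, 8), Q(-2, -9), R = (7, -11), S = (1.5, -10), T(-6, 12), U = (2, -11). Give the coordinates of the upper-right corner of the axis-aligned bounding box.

(7, 12)

x-range [-6, 7], y-range [-11, 12].
The upper-right corner is (7, 12).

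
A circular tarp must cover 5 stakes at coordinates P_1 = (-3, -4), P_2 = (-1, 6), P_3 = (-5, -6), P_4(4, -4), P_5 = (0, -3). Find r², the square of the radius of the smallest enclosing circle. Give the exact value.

A smallest enclosing disk is always determined by at most three of the input points on its boundary.
The minimum enclosing circle is determined by three boundary points: P_2, P_3, P_4.
Their circumcentre is (-1.5, -0.5) with r² = 42.5.
The farthest remaining point P_1 is at distance² 14.5 ≤ 42.5.

42.5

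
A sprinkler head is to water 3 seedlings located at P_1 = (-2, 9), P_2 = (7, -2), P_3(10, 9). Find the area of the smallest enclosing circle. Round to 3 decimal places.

Side lengths²: P_1P_2² = 202, P_1P_3² = 144, P_2P_3² = 130.
Since P_1P_2² = 202 < 144 + 130 = 274, the triangle is acute, so the smallest enclosing circle is the circumcircle.
Circumcentre = (4, 52/11), r² = 6565/121.
Area = π·r² = π·6565/121 ≈ 170.451.

170.451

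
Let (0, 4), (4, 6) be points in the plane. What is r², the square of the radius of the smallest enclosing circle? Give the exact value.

5

The smallest circle enclosing two points has them as diameter endpoints.
Centre = midpoint = (2, 5); r² = |(0, 4)−(4, 6)|²/4 = 20/4 = 5.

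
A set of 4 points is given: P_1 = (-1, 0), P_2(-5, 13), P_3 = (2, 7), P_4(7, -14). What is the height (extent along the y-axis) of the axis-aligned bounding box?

max y = 13, min y = -14, so height = 27.

27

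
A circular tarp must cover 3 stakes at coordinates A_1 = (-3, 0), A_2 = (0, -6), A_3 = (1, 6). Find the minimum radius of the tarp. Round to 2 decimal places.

Side lengths²: A_1A_2² = 45, A_1A_3² = 52, A_2A_3² = 145.
Since A_2A_3² = 145 ≥ 52 + 45 = 97, the angle opposite A_2A_3 is not acute, so the smallest enclosing circle has A_2A_3 as diameter.
Centre = midpoint of A_2A_3 = (0.5, 0), r² = 145/4 = 36.25.
r = √(36.25) ≈ 6.02.

6.02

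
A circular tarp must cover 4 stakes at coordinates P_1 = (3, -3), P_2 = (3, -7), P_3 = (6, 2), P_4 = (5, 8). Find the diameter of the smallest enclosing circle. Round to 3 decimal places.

15.133

The minimum enclosing circle of a finite set is fixed by two of the points (as a diameter) or three (as a circumcircle).
The farthest pair is P_2–P_4 with squared distance 229. The circle on this segment as diameter has centre (4, 0.5) and r² = 229/4 = 57.25.
Check P_1: distance² to centre = 13.25 ≤ 57.25, so it lies inside.
All remaining points lie in this disk, and no smaller disk contains both endpoints, so this is the minimum enclosing circle.
Diameter = 2r = 2√(57.25) ≈ 15.133.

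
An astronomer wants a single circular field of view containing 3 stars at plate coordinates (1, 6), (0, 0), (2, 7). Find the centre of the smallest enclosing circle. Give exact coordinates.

(1, 3.5)

Call the three points A, B, C in the order given.
Side lengths²: AB² = 37, AC² = 2, BC² = 53.
Since BC² = 53 ≥ 37 + 2 = 39, the angle opposite BC is not acute, so the smallest enclosing circle has BC as diameter.
Centre = midpoint of BC = (1, 3.5), r² = 53/4 = 13.25.
Centre = (1, 3.5).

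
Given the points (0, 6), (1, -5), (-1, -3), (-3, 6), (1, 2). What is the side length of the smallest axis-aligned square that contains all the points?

11

The bounding box has width 4 and height 11.
An axis-aligned square enclosing the set must have side ≥ max(width, height).
So the minimum side is max(4, 11) = 11.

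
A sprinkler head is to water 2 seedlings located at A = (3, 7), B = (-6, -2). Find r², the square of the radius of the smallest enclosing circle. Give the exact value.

40.5

The smallest circle enclosing two points has them as diameter endpoints.
Centre = midpoint = (-1.5, 2.5); r² = |AB|²/4 = 162/4 = 40.5.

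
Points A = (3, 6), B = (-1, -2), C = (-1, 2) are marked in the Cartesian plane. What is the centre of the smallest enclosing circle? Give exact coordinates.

Side lengths²: AB² = 80, AC² = 32, BC² = 16.
Since AB² = 80 ≥ 32 + 16 = 48, the angle opposite AB is not acute, so the smallest enclosing circle has AB as diameter.
Centre = midpoint of AB = (1, 2), r² = 80/4 = 20.
Centre = (1, 2).

(1, 2)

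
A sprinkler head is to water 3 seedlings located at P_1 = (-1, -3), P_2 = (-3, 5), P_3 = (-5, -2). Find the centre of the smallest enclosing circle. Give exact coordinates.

(-32/15, 29/30)

Side lengths²: P_1P_2² = 68, P_1P_3² = 17, P_2P_3² = 53.
Since P_1P_2² = 68 < 53 + 17 = 70, the triangle is acute, so the smallest enclosing circle is the circumcircle.
Circumcentre = (-32/15, 29/30), r² = 15317/900.
Centre = (-32/15, 29/30).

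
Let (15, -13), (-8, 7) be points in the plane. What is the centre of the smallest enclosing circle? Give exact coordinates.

(3.5, -3)

The smallest circle enclosing two points has them as diameter endpoints.
Centre = midpoint = (3.5, -3); r² = |(15, -13)−(-8, 7)|²/4 = 929/4 = 232.25.
Centre = (3.5, -3).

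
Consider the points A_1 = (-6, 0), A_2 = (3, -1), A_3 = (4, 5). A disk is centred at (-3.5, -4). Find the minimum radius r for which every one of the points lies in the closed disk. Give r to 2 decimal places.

11.72

The required radius is the distance from (-3.5, -4) to the farthest point.
Squared distances: 22.25, 51.25, 137.25.
Maximum is 137.25, attained at A_3.
r = √(137.25) ≈ 11.72.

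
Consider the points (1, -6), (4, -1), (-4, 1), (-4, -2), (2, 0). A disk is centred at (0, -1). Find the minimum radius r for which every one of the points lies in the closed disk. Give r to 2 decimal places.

5.10

The required radius is the distance from (0, -1) to the farthest point.
Squared distances: 26, 16, 20, 17, 5.
Maximum is 26, attained at (1, -6).
r = √26 ≈ 5.10.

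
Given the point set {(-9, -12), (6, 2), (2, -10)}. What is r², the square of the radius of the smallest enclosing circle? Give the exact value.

Call the three points A, B, C in the order given.
Side lengths²: AB² = 421, AC² = 125, BC² = 160.
Since AB² = 421 ≥ 160 + 125 = 285, the angle opposite AB is not acute, so the smallest enclosing circle has AB as diameter.
Centre = midpoint of AB = (-1.5, -5), r² = 421/4 = 105.25.

105.25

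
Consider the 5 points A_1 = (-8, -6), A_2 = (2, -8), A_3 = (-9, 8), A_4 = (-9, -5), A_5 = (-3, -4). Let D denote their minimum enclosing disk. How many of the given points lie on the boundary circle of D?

The minimum enclosing circle of a finite set is fixed by two of the points (as a diameter) or three (as a circumcircle).
The farthest pair is A_2–A_3 with squared distance 377. The circle on this segment as diameter has centre (-3.5, 0) and r² = 377/4 = 94.25.
Check A_1: distance² to centre = 56.25 ≤ 94.25, so it lies inside.
All remaining points lie in this disk, and no smaller disk contains both endpoints, so this is the minimum enclosing circle.
The points at distance exactly r from the centre are A_2, A_3 — 2 points.

2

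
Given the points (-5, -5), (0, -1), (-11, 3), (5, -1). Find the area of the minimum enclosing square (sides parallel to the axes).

256

The bounding box has width 16 and height 8.
An axis-aligned square enclosing the set must have side ≥ max(width, height).
So the minimum side is max(16, 8) = 16.
Area = 16² = 256.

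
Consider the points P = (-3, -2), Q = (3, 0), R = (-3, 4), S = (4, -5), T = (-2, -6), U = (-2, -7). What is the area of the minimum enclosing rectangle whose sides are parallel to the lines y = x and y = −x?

96

In coordinates u = x + y, v = x − y the rectangle is axis-aligned; the map (x,y)→(u,v) scales areas by 2.
u-values: -5, 3, 1, -1, -8, -9; range = 3 − (-9) = 12.
v-values: -1, 3, -7, 9, 4, 5; range = 9 − (-7) = 16.
Area = (12 × 16) / 2 = 96.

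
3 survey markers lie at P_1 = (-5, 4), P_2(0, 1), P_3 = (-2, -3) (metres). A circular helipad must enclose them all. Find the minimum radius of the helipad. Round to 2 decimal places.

3.81

Side lengths²: P_1P_2² = 34, P_1P_3² = 58, P_2P_3² = 20.
Since P_1P_3² = 58 ≥ 34 + 20 = 54, the angle opposite P_1P_3 is not acute, so the smallest enclosing circle has P_1P_3 as diameter.
Centre = midpoint of P_1P_3 = (-3.5, 0.5), r² = 58/4 = 14.5.
r = √(14.5) ≈ 3.81.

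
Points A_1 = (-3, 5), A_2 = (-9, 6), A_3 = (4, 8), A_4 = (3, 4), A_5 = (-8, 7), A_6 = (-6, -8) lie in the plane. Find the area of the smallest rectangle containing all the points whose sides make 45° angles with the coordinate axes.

221

In coordinates u = x + y, v = x − y the rectangle is axis-aligned; the map (x,y)→(u,v) scales areas by 2.
u-values: 2, -3, 12, 7, -1, -14; range = 12 − (-14) = 26.
v-values: -8, -15, -4, -1, -15, 2; range = 2 − (-15) = 17.
Area = (26 × 17) / 2 = 221.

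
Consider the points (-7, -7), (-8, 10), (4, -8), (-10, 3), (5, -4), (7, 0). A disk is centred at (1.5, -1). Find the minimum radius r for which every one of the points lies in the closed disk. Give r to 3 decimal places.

The required radius is the distance from (1.5, -1) to the farthest point.
Squared distances: 108.25, 211.25, 55.25, 148.25, 21.25, 31.25.
Maximum is 211.25, attained at (-8, 10).
r = √(211.25) ≈ 14.534.

14.534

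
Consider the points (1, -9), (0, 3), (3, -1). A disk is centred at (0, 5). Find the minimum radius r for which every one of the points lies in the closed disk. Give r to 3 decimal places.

The required radius is the distance from (0, 5) to the farthest point.
Squared distances: 197, 4, 45.
Maximum is 197, attained at (1, -9).
r = √197 ≈ 14.036.

14.036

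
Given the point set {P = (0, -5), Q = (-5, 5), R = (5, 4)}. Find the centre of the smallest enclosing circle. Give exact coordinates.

(-13/38, 41/38)

Side lengths²: PQ² = 125, PR² = 106, QR² = 101.
Since PQ² = 125 < 106 + 101 = 207, the triangle is acute, so the smallest enclosing circle is the circumcircle.
Circumcentre = (-13/38, 41/38), r² = 26765/722.
Centre = (-13/38, 41/38).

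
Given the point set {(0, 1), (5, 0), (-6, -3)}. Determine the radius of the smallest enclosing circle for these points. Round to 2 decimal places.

5.70

Call the three points A, B, C in the order given.
Side lengths²: AB² = 26, AC² = 52, BC² = 130.
Since BC² = 130 ≥ 52 + 26 = 78, the angle opposite BC is not acute, so the smallest enclosing circle has BC as diameter.
Centre = midpoint of BC = (-0.5, -1.5), r² = 130/4 = 32.5.
r = √(32.5) ≈ 5.70.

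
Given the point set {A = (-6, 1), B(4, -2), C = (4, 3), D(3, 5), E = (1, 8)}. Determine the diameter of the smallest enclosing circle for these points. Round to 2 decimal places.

11.86

The minimum enclosing circle of a finite set is fixed by two of the points (as a diameter) or three (as a circumcircle).
The minimum enclosing circle is determined by three boundary points: A, B, E.
Their circumcentre is (-5/26, 57/26) with r² = 11881/338.
The farthest remaining point C is at distance² 6161/338 ≤ 11881/338.
Diameter = 2r = 2√(11881/338) ≈ 11.86.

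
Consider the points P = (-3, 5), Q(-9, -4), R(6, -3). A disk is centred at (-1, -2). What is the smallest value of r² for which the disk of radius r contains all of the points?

68

The required radius is the distance from (-1, -2) to the farthest point.
Squared distances: 53, 68, 50.
Maximum is 68, attained at Q.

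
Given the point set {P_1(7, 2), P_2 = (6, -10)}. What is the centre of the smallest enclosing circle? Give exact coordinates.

The smallest circle enclosing two points has them as diameter endpoints.
Centre = midpoint = (6.5, -4); r² = |P_1P_2|²/4 = 145/4 = 36.25.
Centre = (6.5, -4).

(6.5, -4)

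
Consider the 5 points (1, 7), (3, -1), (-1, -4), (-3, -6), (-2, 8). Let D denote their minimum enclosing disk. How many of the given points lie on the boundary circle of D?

A smallest enclosing disk is always determined by at most three of the input points on its boundary.
The farthest pair is (-3, -6)–(-2, 8) with squared distance 197. The circle on this segment as diameter has centre (-2.5, 1) and r² = 197/4 = 49.25.
Check (1, 7): distance² to centre = 48.25 ≤ 49.25, so it lies inside.
All remaining points lie in this disk, and no smaller disk contains both endpoints, so this is the minimum enclosing circle.
The points at distance exactly r from the centre are (-3, -6), (-2, 8) — 2 points.

2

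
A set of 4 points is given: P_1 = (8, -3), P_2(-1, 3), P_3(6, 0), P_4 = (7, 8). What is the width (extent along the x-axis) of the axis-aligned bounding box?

max x = 8, min x = -1, so width = 9.

9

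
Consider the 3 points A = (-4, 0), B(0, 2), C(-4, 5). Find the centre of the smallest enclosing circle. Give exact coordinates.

(-2.75, 2.5)

Side lengths²: AB² = 20, AC² = 25, BC² = 25.
Since BC² = 25 < 25 + 20 = 45, the triangle is acute, so the smallest enclosing circle is the circumcircle.
Circumcentre = (-2.75, 2.5), r² = 7.8125.
Centre = (-2.75, 2.5).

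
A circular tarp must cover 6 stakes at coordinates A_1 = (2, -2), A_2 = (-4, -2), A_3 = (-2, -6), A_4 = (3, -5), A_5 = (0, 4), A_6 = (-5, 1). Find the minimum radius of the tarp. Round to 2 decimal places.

By Welzl's lemma the MEC is supported by two points (diametrically opposite) or three points (on a circumcircle).
The minimum enclosing circle is determined by three boundary points: A_3, A_4, A_5.
Their circumcentre is (-0.375, -1.125) with r² = 26.40625.
The farthest remaining point A_6 is at distance² 25.90625 ≤ 26.40625.
r = √(26.40625) ≈ 5.14.

5.14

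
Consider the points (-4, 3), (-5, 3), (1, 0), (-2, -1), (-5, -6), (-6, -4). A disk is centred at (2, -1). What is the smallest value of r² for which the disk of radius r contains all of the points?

74

The required radius is the distance from (2, -1) to the farthest point.
Squared distances: 52, 65, 2, 16, 74, 73.
Maximum is 74, attained at (-5, -6).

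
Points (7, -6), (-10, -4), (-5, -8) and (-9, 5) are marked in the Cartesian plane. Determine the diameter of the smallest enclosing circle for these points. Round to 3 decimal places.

19.416

The farthest pair is (7, -6)–(-9, 5) with squared distance 377. The circle on this segment as diameter has centre (-1, -0.5) and r² = 377/4 = 94.25.
Check (-10, -4): distance² to centre = 93.25 ≤ 94.25, so it lies inside.
All remaining points lie in this disk, and no smaller disk contains both endpoints, so this is the minimum enclosing circle.
Diameter = 2r = 2√(94.25) ≈ 19.416.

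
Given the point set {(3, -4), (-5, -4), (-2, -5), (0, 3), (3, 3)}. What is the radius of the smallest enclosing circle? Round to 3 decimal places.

5.315

The minimum enclosing circle of a finite set is fixed by two of the points (as a diameter) or three (as a circumcircle).
The farthest pair is (-5, -4)–(3, 3) with squared distance 113. The circle on this segment as diameter has centre (-1, -0.5) and r² = 113/4 = 28.25.
Check (3, -4): distance² to centre = 28.25 ≤ 28.25, so it lies inside.
All remaining points lie in this disk, and no smaller disk contains both endpoints, so this is the minimum enclosing circle.
r = √(28.25) ≈ 5.315.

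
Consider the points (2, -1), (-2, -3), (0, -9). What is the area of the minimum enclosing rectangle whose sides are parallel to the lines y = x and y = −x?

40

In coordinates u = x + y, v = x − y the rectangle is axis-aligned; the map (x,y)→(u,v) scales areas by 2.
u-values: 1, -5, -9; range = 1 − (-9) = 10.
v-values: 3, 1, 9; range = 9 − 1 = 8.
Area = (10 × 8) / 2 = 40.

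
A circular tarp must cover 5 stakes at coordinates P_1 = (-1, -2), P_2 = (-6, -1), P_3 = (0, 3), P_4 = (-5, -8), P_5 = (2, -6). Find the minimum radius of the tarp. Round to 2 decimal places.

By Welzl's lemma the MEC is supported by two points (diametrically opposite) or three points (on a circumcircle).
The farthest pair is P_3–P_4 with squared distance 146. The circle on this segment as diameter has centre (-2.5, -2.5) and r² = 146/4 = 36.5.
Check P_1: distance² to centre = 2.5 ≤ 36.5, so it lies inside.
All remaining points lie in this disk, and no smaller disk contains both endpoints, so this is the minimum enclosing circle.
r = √(36.5) ≈ 6.04.

6.04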